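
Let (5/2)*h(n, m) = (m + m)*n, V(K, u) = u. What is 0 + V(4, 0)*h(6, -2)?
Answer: 0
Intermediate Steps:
h(n, m) = 4*m*n/5 (h(n, m) = 2*((m + m)*n)/5 = 2*((2*m)*n)/5 = 2*(2*m*n)/5 = 4*m*n/5)
0 + V(4, 0)*h(6, -2) = 0 + 0*((4/5)*(-2)*6) = 0 + 0*(-48/5) = 0 + 0 = 0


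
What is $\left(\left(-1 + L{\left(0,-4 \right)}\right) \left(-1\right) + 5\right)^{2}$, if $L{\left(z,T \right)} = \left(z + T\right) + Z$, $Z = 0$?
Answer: $100$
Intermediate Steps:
$L{\left(z,T \right)} = T + z$ ($L{\left(z,T \right)} = \left(z + T\right) + 0 = \left(T + z\right) + 0 = T + z$)
$\left(\left(-1 + L{\left(0,-4 \right)}\right) \left(-1\right) + 5\right)^{2} = \left(\left(-1 + \left(-4 + 0\right)\right) \left(-1\right) + 5\right)^{2} = \left(\left(-1 - 4\right) \left(-1\right) + 5\right)^{2} = \left(\left(-5\right) \left(-1\right) + 5\right)^{2} = \left(5 + 5\right)^{2} = 10^{2} = 100$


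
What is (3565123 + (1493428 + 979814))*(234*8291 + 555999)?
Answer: 15072320607945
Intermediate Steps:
(3565123 + (1493428 + 979814))*(234*8291 + 555999) = (3565123 + 2473242)*(1940094 + 555999) = 6038365*2496093 = 15072320607945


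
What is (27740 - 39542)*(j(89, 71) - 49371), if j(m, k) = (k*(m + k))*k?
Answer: -8936344578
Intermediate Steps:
j(m, k) = k²*(k + m) (j(m, k) = (k*(k + m))*k = k²*(k + m))
(27740 - 39542)*(j(89, 71) - 49371) = (27740 - 39542)*(71²*(71 + 89) - 49371) = -11802*(5041*160 - 49371) = -11802*(806560 - 49371) = -11802*757189 = -8936344578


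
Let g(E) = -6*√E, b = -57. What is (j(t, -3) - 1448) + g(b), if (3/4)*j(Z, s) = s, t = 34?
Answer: -1452 - 6*I*√57 ≈ -1452.0 - 45.299*I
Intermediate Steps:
j(Z, s) = 4*s/3
(j(t, -3) - 1448) + g(b) = ((4/3)*(-3) - 1448) - 6*I*√57 = (-4 - 1448) - 6*I*√57 = -1452 - 6*I*√57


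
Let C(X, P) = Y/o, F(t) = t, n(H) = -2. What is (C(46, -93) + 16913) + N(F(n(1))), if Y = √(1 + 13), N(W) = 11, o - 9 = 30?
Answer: 16924 + √14/39 ≈ 16924.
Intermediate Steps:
o = 39 (o = 9 + 30 = 39)
Y = √14 ≈ 3.7417
C(X, P) = √14/39
(C(46, -93) + 16913) + N(F(n(1))) = (√14/39 + 16913) + 11 = (16913 + √14/39) + 11 = 16924 + √14/39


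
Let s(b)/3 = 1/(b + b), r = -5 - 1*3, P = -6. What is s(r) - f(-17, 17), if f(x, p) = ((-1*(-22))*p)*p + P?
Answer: -101635/16 ≈ -6352.2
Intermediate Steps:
f(x, p) = -6 + 22*p² (f(x, p) = ((-1*(-22))*p)*p - 6 = (22*p)*p - 6 = 22*p² - 6 = -6 + 22*p²)
r = -8 (r = -5 - 3 = -8)
s(b) = 3/(2*b) (s(b) = 3/(b + b) = 3/((2*b)) = 3*(1/(2*b)) = 3/(2*b))
s(r) - f(-17, 17) = (3/2)/(-8) - (-6 + 22*17²) = (3/2)*(-⅛) - (-6 + 22*289) = -3/16 - (-6 + 6358) = -3/16 - 1*6352 = -3/16 - 6352 = -101635/16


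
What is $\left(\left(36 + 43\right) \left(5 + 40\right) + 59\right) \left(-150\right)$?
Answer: $-542100$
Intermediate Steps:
$\left(\left(36 + 43\right) \left(5 + 40\right) + 59\right) \left(-150\right) = \left(79 \cdot 45 + 59\right) \left(-150\right) = \left(3555 + 59\right) \left(-150\right) = 3614 \left(-150\right) = -542100$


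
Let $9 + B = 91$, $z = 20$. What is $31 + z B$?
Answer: $1671$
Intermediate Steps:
$B = 82$ ($B = -9 + 91 = 82$)
$31 + z B = 31 + 20 \cdot 82 = 31 + 1640 = 1671$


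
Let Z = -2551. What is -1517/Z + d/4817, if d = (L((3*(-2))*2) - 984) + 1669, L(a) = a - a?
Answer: 9054824/12288167 ≈ 0.73687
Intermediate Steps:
L(a) = 0
d = 685 (d = (0 - 984) + 1669 = -984 + 1669 = 685)
-1517/Z + d/4817 = -1517/(-2551) + 685/4817 = -1517*(-1/2551) + 685*(1/4817) = 1517/2551 + 685/4817 = 9054824/12288167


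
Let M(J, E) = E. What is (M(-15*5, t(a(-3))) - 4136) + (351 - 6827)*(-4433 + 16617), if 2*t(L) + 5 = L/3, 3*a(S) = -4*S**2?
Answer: -157815449/2 ≈ -7.8908e+7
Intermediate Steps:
a(S) = -4*S**2/3 (a(S) = (-4*S**2)/3 = -4*S**2/3)
t(L) = -5/2 + L/6 (t(L) = -5/2 + (L/3)/2 = -5/2 + L/6)
(M(-15*5, t(a(-3))) - 4136) + (351 - 6827)*(-4433 + 16617) = ((-5/2 + (-4/3*(-3)**2)/6) - 4136) + (351 - 6827)*(-4433 + 16617) = ((-5/2 + (-4/3*9)/6) - 4136) - 6476*12184 = ((-5/2 + (1/6)*(-12)) - 4136) - 78903584 = ((-5/2 - 2) - 4136) - 78903584 = (-9/2 - 4136) - 78903584 = -8281/2 - 78903584 = -157815449/2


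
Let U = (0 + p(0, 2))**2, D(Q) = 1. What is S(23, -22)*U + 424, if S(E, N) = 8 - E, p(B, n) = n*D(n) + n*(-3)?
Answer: 184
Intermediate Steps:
p(B, n) = -2*n (p(B, n) = n*1 + n*(-3) = n - 3*n = -2*n)
U = 16 (U = (0 - 2*2)**2 = (0 - 4)**2 = (-4)**2 = 16)
S(23, -22)*U + 424 = (8 - 1*23)*16 + 424 = (8 - 23)*16 + 424 = -15*16 + 424 = -240 + 424 = 184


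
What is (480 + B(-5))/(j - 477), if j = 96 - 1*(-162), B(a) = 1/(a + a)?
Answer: -4799/2190 ≈ -2.1913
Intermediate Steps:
B(a) = 1/(2*a)
j = 258 (j = 96 + 162 = 258)
(480 + B(-5))/(j - 477) = (480 + (½)/(-5))/(258 - 477) = (480 + (½)*(-⅕))/(-219) = (480 - ⅒)*(-1/219) = (4799/10)*(-1/219) = -4799/2190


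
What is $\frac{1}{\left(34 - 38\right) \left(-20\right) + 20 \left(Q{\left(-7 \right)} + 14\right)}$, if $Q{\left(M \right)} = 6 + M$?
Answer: $\frac{1}{340} \approx 0.0029412$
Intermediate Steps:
$\frac{1}{\left(34 - 38\right) \left(-20\right) + 20 \left(Q{\left(-7 \right)} + 14\right)} = \frac{1}{\left(34 - 38\right) \left(-20\right) + 20 \left(\left(6 - 7\right) + 14\right)} = \frac{1}{\left(-4\right) \left(-20\right) + 20 \left(-1 + 14\right)} = \frac{1}{80 + 20 \cdot 13} = \frac{1}{80 + 260} = \frac{1}{340}$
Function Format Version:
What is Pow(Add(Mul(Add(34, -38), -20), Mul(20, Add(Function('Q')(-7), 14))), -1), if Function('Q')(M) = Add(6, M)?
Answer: Rational(1, 340) ≈ 0.0029412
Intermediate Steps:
Pow(Add(Mul(Add(34, -38), -20), Mul(20, Add(Function('Q')(-7), 14))), -1) = Pow(Add(Mul(Add(34, -38), -20), Mul(20, Add(Add(6, -7), 14))), -1) = Pow(Add(Mul(-4, -20), Mul(20, Add(-1, 14))), -1) = Pow(Add(80, Mul(20, 13)), -1) = Pow(Add(80, 260), -1) = Pow(340, -1) = Rational(1, 340)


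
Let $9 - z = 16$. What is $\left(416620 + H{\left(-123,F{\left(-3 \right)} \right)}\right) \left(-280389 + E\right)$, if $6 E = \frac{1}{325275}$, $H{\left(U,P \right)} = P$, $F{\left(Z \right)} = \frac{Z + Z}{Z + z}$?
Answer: $- \frac{1139918106404227447}{9758250} \approx -1.1682 \cdot 10^{11}$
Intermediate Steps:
$z = -7$ ($z = 9 - 16 = -7$)
$F{\left(Z \right)} = \frac{2 Z}{-7 + Z}$ ($F{\left(Z \right)} = \frac{Z + Z}{Z - 7} = \frac{2 Z}{-7 + Z}$)
$E = \frac{1}{1951650}$ ($E = \frac{1}{6 \cdot 325275} = \frac{1}{6} \cdot \frac{1}{325275} = \frac{1}{1951650} \approx 5.1239 \cdot 10^{-7}$)
$\left(416620 + H{\left(-123,F{\left(-3 \right)} \right)}\right) \left(-280389 + E\right) = \left(416620 + 2 \left(-3\right) \frac{1}{-7 - 3}\right) \left(-280389 + \frac{1}{1951650}\right) = \left(416620 + 2 \left(-3\right) \frac{1}{-10}\right) \left(- \frac{547221191849}{1951650}\right) = \left(416620 + 2 \left(-3\right) \left(- \frac{1}{10}\right)\right) \left(- \frac{547221191849}{1951650}\right) = \left(416620 + \frac{3}{5}\right) \left(- \frac{547221191849}{1951650}\right) = \frac{2083103}{5} \left(- \frac{547221191849}{1951650}\right) = - \frac{1139918106404227447}{9758250}$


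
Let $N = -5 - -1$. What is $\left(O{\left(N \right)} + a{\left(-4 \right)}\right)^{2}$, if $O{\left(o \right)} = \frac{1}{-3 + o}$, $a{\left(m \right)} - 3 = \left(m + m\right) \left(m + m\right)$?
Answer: $\frac{219024}{49} \approx 4469.9$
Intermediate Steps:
$N = -4$ ($N = -5 + 1 = -4$)
$a{\left(m \right)} = 3 + 4 m^{2}$ ($a{\left(m \right)} = 3 + \left(m + m\right) \left(m + m\right) = 3 + 2 m 2 m = 3 + 4 m^{2}$)
$\left(O{\left(N \right)} + a{\left(-4 \right)}\right)^{2} = \left(\frac{1}{-3 - 4} + \left(3 + 4 \left(-4\right)^{2}\right)\right)^{2} = \left(\frac{1}{-7} + \left(3 + 4 \cdot 16\right)\right)^{2} = \left(- \frac{1}{7} + \left(3 + 64\right)\right)^{2} = \left(- \frac{1}{7} + 67\right)^{2} = \left(\frac{468}{7}\right)^{2} = \frac{219024}{49}$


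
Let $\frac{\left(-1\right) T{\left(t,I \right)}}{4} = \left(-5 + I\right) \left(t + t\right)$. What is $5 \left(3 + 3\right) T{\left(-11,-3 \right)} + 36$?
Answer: $-21084$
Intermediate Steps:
$T{\left(t,I \right)} = - 8 t \left(-5 + I\right)$ ($T{\left(t,I \right)} = - 4 \left(-5 + I\right) \left(t + t\right) = - 4 \left(-5 + I\right) 2 t = - 4 \cdot 2 t \left(-5 + I\right) = - 8 t \left(-5 + I\right)$)
$5 \left(3 + 3\right) T{\left(-11,-3 \right)} + 36 = 5 \left(3 + 3\right) 8 \left(-11\right) \left(5 - -3\right) + 36 = 5 \cdot 6 \cdot 8 \left(-11\right) \left(5 + 3\right) + 36 = 30 \cdot 8 \left(-11\right) 8 + 36 = 30 \left(-704\right) + 36 = -21120 + 36 = -21084$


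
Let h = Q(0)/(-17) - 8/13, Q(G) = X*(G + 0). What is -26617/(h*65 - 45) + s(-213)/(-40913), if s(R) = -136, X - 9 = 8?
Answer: 1088992881/3477605 ≈ 313.14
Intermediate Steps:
X = 17 (X = 9 + 8 = 17)
Q(G) = 17*G (Q(G) = 17*(G + 0) = 17*G)
h = -8/13 (h = (17*0)/(-17) - 8/13 = 0*(-1/17) - 8*1/13 = 0 - 8/13 = -8/13 ≈ -0.61539)
-26617/(h*65 - 45) + s(-213)/(-40913) = -26617/(-8/13*65 - 45) - 136/(-40913) = -26617/(-40 - 45) - 136*(-1/40913) = -26617/(-85) + 136/40913 = -26617*(-1/85) + 136/40913 = 26617/85 + 136/40913 = 1088992881/3477605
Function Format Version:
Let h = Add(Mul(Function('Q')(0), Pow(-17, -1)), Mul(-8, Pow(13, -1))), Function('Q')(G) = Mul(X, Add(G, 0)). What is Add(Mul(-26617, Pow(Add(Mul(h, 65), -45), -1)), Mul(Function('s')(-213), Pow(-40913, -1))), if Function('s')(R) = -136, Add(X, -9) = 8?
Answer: Rational(1088992881, 3477605) ≈ 313.14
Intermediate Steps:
X = 17 (X = Add(9, 8) = 17)
Function('Q')(G) = Mul(17, G) (Function('Q')(G) = Mul(17, Add(G, 0)) = Mul(17, G))
h = Rational(-8, 13) (h = Add(Mul(Mul(17, 0), Pow(-17, -1)), Mul(-8, Pow(13, -1))) = Add(Mul(0, Rational(-1, 17)), Mul(-8, Rational(1, 13))) = Add(0, Rational(-8, 13)) = Rational(-8, 13) ≈ -0.61539)
Add(Mul(-26617, Pow(Add(Mul(h, 65), -45), -1)), Mul(Function('s')(-213), Pow(-40913, -1))) = Add(Mul(-26617, Pow(Add(Mul(Rational(-8, 13), 65), -45), -1)), Mul(-136, Pow(-40913, -1))) = Add(Mul(-26617, Pow(Add(-40, -45), -1)), Mul(-136, Rational(-1, 40913))) = Add(Mul(-26617, Pow(-85, -1)), Rational(136, 40913)) = Add(Mul(-26617, Rational(-1, 85)), Rational(136, 40913)) = Add(Rational(26617, 85), Rational(136, 40913)) = Rational(1088992881, 3477605)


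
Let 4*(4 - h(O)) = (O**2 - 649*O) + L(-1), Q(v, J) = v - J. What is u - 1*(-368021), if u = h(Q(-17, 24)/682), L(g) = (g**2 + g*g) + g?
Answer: 684690426257/1860496 ≈ 3.6802e+5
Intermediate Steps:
L(g) = g + 2*g**2 (L(g) = (g**2 + g**2) + g = 2*g**2 + g = g + 2*g**2)
h(O) = 15/4 - O**2/4 + 649*O/4 (h(O) = 4 - ((O**2 - 649*O) - (1 + 2*(-1)))/4 = 4 - ((O**2 - 649*O) - (1 - 2))/4 = 4 - ((O**2 - 649*O) - 1*(-1))/4 = 4 - ((O**2 - 649*O) + 1)/4 = 4 - (1 + O**2 - 649*O)/4 = 4 + (-1/4 - O**2/4 + 649*O/4) = 15/4 - O**2/4 + 649*O/4)
u = -11172159/1860496 (u = 15/4 - (-17 - 1*24)**2/465124/4 + 649*((-17 - 1*24)/682)/4 = 15/4 - (-17 - 24)**2/465124/4 + 649*((-17 - 24)*(1/682))/4 = 15/4 - (-41*1/682)**2/4 + 649*(-41*1/682)/4 = 15/4 - (-41/682)**2/4 + (649/4)*(-41/682) = 15/4 - 1/4*1681/465124 - 2419/248 = 15/4 - 1681/1860496 - 2419/248 = -11172159/1860496 ≈ -6.0049)
u - 1*(-368021) = -11172159/1860496 - 1*(-368021) = -11172159/1860496 + 368021 = 684690426257/1860496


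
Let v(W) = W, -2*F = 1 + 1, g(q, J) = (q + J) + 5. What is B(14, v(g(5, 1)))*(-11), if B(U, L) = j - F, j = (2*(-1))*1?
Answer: 11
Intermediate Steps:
j = -2 (j = -2*1 = -2)
g(q, J) = 5 + J + q (g(q, J) = (J + q) + 5 = 5 + J + q)
F = -1 (F = -(1 + 1)/2 = -½*2 = -1)
B(U, L) = -1 (B(U, L) = -2 - 1*(-1) = -2 + 1 = -1)
B(14, v(g(5, 1)))*(-11) = -1*(-11) = 11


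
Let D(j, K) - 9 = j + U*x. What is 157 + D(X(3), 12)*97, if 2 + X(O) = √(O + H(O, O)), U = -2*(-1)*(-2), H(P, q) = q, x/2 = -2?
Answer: 2388 + 97*√6 ≈ 2625.6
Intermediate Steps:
x = -4 (x = 2*(-2) = -4)
U = -4 (U = 2*(-2) = -4)
X(O) = -2 + √2*√O (X(O) = -2 + √(O + O) = -2 + √(2*O) = -2 + √2*√O)
D(j, K) = 25 + j (D(j, K) = 9 + (j - 4*(-4)) = 9 + (j + 16) = 9 + (16 + j) = 25 + j)
157 + D(X(3), 12)*97 = 157 + (25 + (-2 + √2*√3))*97 = 157 + (25 + (-2 + √6))*97 = 157 + (23 + √6)*97 = 157 + (2231 + 97*√6) = 2388 + 97*√6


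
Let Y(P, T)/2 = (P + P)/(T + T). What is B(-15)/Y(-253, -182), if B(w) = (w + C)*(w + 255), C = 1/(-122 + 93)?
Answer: -9522240/7337 ≈ -1297.8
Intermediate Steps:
C = -1/29 (C = 1/(-29) = -1/29 ≈ -0.034483)
Y(P, T) = 2*P/T (Y(P, T) = 2*((P + P)/(T + T)) = 2*((2*P)/((2*T))) = 2*((2*P)*(1/(2*T))) = 2*(P/T) = 2*P/T)
B(w) = (255 + w)*(-1/29 + w) (B(w) = (w - 1/29)*(w + 255) = (-1/29 + w)*(255 + w) = (255 + w)*(-1/29 + w))
B(-15)/Y(-253, -182) = (-255/29 + (-15)**2 + (7394/29)*(-15))/((2*(-253)/(-182))) = (-255/29 + 225 - 110910/29)/((2*(-253)*(-1/182))) = -104640/(29*253/91) = -104640/29*91/253 = -9522240/7337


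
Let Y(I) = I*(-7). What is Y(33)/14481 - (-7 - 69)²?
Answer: -27880829/4827 ≈ -5776.0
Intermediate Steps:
Y(I) = -7*I
Y(33)/14481 - (-7 - 69)² = -7*33/14481 - (-7 - 69)² = -231*1/14481 - 1*(-76)² = -77/4827 - 1*5776 = -77/4827 - 5776 = -27880829/4827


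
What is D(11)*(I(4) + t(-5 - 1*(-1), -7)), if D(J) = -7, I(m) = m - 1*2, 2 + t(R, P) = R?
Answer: 28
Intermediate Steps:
t(R, P) = -2 + R
I(m) = -2 + m (I(m) = m - 2 = -2 + m)
D(11)*(I(4) + t(-5 - 1*(-1), -7)) = -7*((-2 + 4) + (-2 + (-5 - 1*(-1)))) = -7*(2 + (-2 + (-5 + 1))) = -7*(2 + (-2 - 4)) = -7*(2 - 6) = -7*(-4) = 28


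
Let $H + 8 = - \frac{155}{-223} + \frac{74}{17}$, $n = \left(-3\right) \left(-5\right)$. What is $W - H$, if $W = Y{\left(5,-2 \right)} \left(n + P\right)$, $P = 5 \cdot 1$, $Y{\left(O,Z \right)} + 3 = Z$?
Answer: $- \frac{367909}{3791} \approx -97.048$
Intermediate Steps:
$Y{\left(O,Z \right)} = -3 + Z$
$P = 5$
$n = 15$
$W = -100$ ($W = \left(-3 - 2\right) \left(15 + 5\right) = \left(-5\right) 20 = -100$)
$H = - \frac{11191}{3791}$ ($H = -8 + \left(- \frac{155}{-223} + \frac{74}{17}\right) = -8 + \left(\left(-155\right) \left(- \frac{1}{223}\right) + 74 \cdot \frac{1}{17}\right) = -8 + \left(\frac{155}{223} + \frac{74}{17}\right) = -8 + \frac{19137}{3791} = - \frac{11191}{3791} \approx -2.952$)
$W - H = -100 - - \frac{11191}{3791} = -100 + \frac{11191}{3791} = - \frac{367909}{3791}$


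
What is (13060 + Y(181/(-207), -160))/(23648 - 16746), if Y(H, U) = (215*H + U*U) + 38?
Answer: 7971571/1428714 ≈ 5.5795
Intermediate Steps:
Y(H, U) = 38 + U² + 215*H (Y(H, U) = (215*H + U²) + 38 = (U² + 215*H) + 38 = 38 + U² + 215*H)
(13060 + Y(181/(-207), -160))/(23648 - 16746) = (13060 + (38 + (-160)² + 215*(181/(-207))))/(23648 - 16746) = (13060 + (38 + 25600 + 215*(181*(-1/207))))/6902 = (13060 + (38 + 25600 + 215*(-181/207)))*(1/6902) = (13060 + (38 + 25600 - 38915/207))*(1/6902) = (13060 + 5268151/207)*(1/6902) = (7971571/207)*(1/6902) = 7971571/1428714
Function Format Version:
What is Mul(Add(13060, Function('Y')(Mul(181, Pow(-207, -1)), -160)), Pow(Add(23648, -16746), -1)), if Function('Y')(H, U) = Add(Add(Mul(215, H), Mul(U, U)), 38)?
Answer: Rational(7971571, 1428714) ≈ 5.5795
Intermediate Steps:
Function('Y')(H, U) = Add(38, Pow(U, 2), Mul(215, H)) (Function('Y')(H, U) = Add(Add(Mul(215, H), Pow(U, 2)), 38) = Add(Add(Pow(U, 2), Mul(215, H)), 38) = Add(38, Pow(U, 2), Mul(215, H)))
Mul(Add(13060, Function('Y')(Mul(181, Pow(-207, -1)), -160)), Pow(Add(23648, -16746), -1)) = Mul(Add(13060, Add(38, Pow(-160, 2), Mul(215, Mul(181, Pow(-207, -1))))), Pow(Add(23648, -16746), -1)) = Mul(Add(13060, Add(38, 25600, Mul(215, Mul(181, Rational(-1, 207))))), Pow(6902, -1)) = Mul(Add(13060, Add(38, 25600, Mul(215, Rational(-181, 207)))), Rational(1, 6902)) = Mul(Add(13060, Add(38, 25600, Rational(-38915, 207))), Rational(1, 6902)) = Mul(Add(13060, Rational(5268151, 207)), Rational(1, 6902)) = Mul(Rational(7971571, 207), Rational(1, 6902)) = Rational(7971571, 1428714)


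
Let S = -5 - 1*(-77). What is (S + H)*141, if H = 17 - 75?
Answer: 1974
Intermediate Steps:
S = 72 (S = -5 + 77 = 72)
H = -58
(S + H)*141 = (72 - 58)*141 = 14*141 = 1974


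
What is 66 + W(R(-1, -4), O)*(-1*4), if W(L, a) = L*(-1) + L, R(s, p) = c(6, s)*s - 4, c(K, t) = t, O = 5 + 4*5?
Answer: 66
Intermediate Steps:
O = 25 (O = 5 + 20 = 25)
R(s, p) = -4 + s**2 (R(s, p) = s*s - 4 = s**2 - 4 = -4 + s**2)
W(L, a) = 0 (W(L, a) = -L + L = 0)
66 + W(R(-1, -4), O)*(-1*4) = 66 + 0*(-1*4) = 66 + 0*(-4) = 66 + 0 = 66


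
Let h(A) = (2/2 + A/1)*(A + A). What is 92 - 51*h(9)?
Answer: -9088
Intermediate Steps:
h(A) = 2*A*(1 + A) (h(A) = (2*(½) + A*1)*(2*A) = (1 + A)*(2*A) = 2*A*(1 + A))
92 - 51*h(9) = 92 - 102*9*(1 + 9) = 92 - 102*9*10 = 92 - 51*180 = 92 - 9180 = -9088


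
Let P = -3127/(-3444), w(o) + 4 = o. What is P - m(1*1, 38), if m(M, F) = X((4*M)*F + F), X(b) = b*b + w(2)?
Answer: -124318385/3444 ≈ -36097.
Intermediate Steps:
w(o) = -4 + o
P = 3127/3444 (P = -3127*(-1/3444) = 3127/3444 ≈ 0.90796)
X(b) = -2 + b² (X(b) = b*b + (-4 + 2) = b² - 2 = -2 + b²)
m(M, F) = -2 + (F + 4*F*M)² (m(M, F) = -2 + ((4*M)*F + F)² = -2 + (4*F*M + F)² = -2 + (F + 4*F*M)²)
P - m(1*1, 38) = 3127/3444 - (-2 + 38²*(1 + 4*(1*1))²) = 3127/3444 - (-2 + 1444*(1 + 4*1)²) = 3127/3444 - (-2 + 1444*(1 + 4)²) = 3127/3444 - (-2 + 1444*5²) = 3127/3444 - (-2 + 1444*25) = 3127/3444 - (-2 + 36100) = 3127/3444 - 1*36098 = 3127/3444 - 36098 = -124318385/3444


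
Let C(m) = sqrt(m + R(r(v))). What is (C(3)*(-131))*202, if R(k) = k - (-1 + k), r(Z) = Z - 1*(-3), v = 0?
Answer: -52924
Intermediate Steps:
r(Z) = 3 + Z (r(Z) = Z + 3 = 3 + Z)
R(k) = 1 (R(k) = k + (1 - k) = 1)
C(m) = sqrt(1 + m) (C(m) = sqrt(m + 1) = sqrt(1 + m))
(C(3)*(-131))*202 = (sqrt(1 + 3)*(-131))*202 = (sqrt(4)*(-131))*202 = (2*(-131))*202 = -262*202 = -52924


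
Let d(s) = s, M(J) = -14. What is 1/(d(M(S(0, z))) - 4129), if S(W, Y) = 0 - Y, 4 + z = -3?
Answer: -1/4143 ≈ -0.00024137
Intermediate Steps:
z = -7 (z = -4 - 3 = -7)
S(W, Y) = -Y
1/(d(M(S(0, z))) - 4129) = 1/(-14 - 4129) = 1/(-4143) = -1/4143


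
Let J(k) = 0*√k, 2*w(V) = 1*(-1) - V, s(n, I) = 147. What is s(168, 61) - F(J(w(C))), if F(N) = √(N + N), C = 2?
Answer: 147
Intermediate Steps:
w(V) = -½ - V/2 (w(V) = (1*(-1) - V)/2 = (-1 - V)/2 = -½ - V/2)
J(k) = 0
F(N) = √2*√N (F(N) = √(2*N) = √2*√N)
s(168, 61) - F(J(w(C))) = 147 - √2*√0 = 147 - √2*0 = 147 - 1*0 = 147 + 0 = 147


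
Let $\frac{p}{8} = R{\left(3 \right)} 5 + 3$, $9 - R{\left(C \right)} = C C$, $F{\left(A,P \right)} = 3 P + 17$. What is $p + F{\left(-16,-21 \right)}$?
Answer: $-22$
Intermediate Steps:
$F{\left(A,P \right)} = 17 + 3 P$
$R{\left(C \right)} = 9 - C^{2}$ ($R{\left(C \right)} = 9 - C C = 9 - C^{2}$)
$p = 24$ ($p = 8 \left(\left(9 - 3^{2}\right) 5 + 3\right) = 8 \left(\left(9 - 9\right) 5 + 3\right) = 8 \left(0 \cdot 5 + 3\right) = 8 \left(0 + 3\right) = 8 \cdot 3 = 24$)
$p + F{\left(-16,-21 \right)} = 24 + \left(17 + 3 \left(-21\right)\right) = 24 + \left(17 - 63\right) = 24 - 46 = -22$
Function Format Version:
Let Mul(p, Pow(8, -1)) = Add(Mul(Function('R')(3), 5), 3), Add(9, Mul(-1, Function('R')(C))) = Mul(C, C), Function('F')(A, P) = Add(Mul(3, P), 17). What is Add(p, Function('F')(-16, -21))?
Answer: -22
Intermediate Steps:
Function('F')(A, P) = Add(17, Mul(3, P))
Function('R')(C) = Add(9, Mul(-1, Pow(C, 2))) (Function('R')(C) = Add(9, Mul(-1, Mul(C, C))) = Add(9, Mul(-1, Pow(C, 2))))
p = 24 (p = Mul(8, Add(Mul(Add(9, Mul(-1, Pow(3, 2))), 5), 3)) = Mul(8, Add(Mul(Add(9, Mul(-1, 9)), 5), 3)) = Mul(8, Add(Mul(Add(9, -9), 5), 3)) = Mul(8, Add(Mul(0, 5), 3)) = Mul(8, Add(0, 3)) = Mul(8, 3) = 24)
Add(p, Function('F')(-16, -21)) = Add(24, Add(17, Mul(3, -21))) = Add(24, Add(17, -63)) = Add(24, -46) = -22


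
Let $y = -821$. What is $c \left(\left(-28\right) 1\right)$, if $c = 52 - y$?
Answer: $-24444$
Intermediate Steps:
$c = 873$ ($c = 52 - -821 = 52 + 821 = 873$)
$c \left(\left(-28\right) 1\right) = 873 \left(\left(-28\right) 1\right) = 873 \left(-28\right) = -24444$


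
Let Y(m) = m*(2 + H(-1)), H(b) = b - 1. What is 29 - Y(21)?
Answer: 29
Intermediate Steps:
H(b) = -1 + b
Y(m) = 0 (Y(m) = m*(2 + (-1 - 1)) = m*(2 - 2) = m*0 = 0)
29 - Y(21) = 29 - 1*0 = 29 + 0 = 29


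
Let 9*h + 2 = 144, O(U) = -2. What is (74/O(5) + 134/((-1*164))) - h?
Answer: -39553/738 ≈ -53.595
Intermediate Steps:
h = 142/9 (h = -2/9 + (⅑)*144 = -2/9 + 16 = 142/9 ≈ 15.778)
(74/O(5) + 134/((-1*164))) - h = (74/(-2) + 134/((-1*164))) - 1*142/9 = (74*(-½) + 134/(-164)) - 142/9 = (-37 + 134*(-1/164)) - 142/9 = (-37 - 67/82) - 142/9 = -3101/82 - 142/9 = -39553/738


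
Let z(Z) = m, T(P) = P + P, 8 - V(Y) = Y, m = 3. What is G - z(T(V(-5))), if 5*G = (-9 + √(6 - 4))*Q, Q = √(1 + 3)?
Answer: -33/5 + 2*√2/5 ≈ -6.0343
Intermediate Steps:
V(Y) = 8 - Y
T(P) = 2*P
Q = 2 (Q = √4 = 2)
G = -18/5 + 2*√2/5 (G = ((-9 + √(6 - 4))*2)/5 = ((-9 + √2)*2)/5 = (-18 + 2*√2)/5 = -18/5 + 2*√2/5 ≈ -3.0343)
z(Z) = 3
G - z(T(V(-5))) = (-18/5 + 2*√2/5) - 1*3 = (-18/5 + 2*√2/5) - 3 = -33/5 + 2*√2/5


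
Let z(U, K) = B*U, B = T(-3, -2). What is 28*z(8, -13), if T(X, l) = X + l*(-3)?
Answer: 672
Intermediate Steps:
T(X, l) = X - 3*l
B = 3 (B = -3 - 3*(-2) = -3 + 6 = 3)
z(U, K) = 3*U
28*z(8, -13) = 28*(3*8) = 28*24 = 672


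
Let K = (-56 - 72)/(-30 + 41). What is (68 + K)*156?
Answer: 96720/11 ≈ 8792.7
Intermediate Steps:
K = -128/11 ≈ -11.636
(68 + K)*156 = (68 - 128/11)*156 = (620/11)*156 = 96720/11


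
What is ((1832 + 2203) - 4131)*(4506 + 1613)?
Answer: -587424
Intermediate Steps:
((1832 + 2203) - 4131)*(4506 + 1613) = (4035 - 4131)*6119 = -96*6119 = -587424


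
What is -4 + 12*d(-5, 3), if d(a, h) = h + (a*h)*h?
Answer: -508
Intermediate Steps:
d(a, h) = h + a*h²
-4 + 12*d(-5, 3) = -4 + 12*(3*(1 - 5*3)) = -4 + 12*(3*(1 - 15)) = -4 + 12*(3*(-14)) = -4 + 12*(-42) = -4 - 504 = -508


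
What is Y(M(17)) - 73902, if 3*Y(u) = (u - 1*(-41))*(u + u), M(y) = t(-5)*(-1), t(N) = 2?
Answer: -73954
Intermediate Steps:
M(y) = -2 (M(y) = 2*(-1) = -2)
Y(u) = 2*u*(41 + u)/3 (Y(u) = ((u - 1*(-41))*(u + u))/3 = ((u + 41)*(2*u))/3 = ((41 + u)*(2*u))/3 = (2*u*(41 + u))/3 = 2*u*(41 + u)/3)
Y(M(17)) - 73902 = (⅔)*(-2)*(41 - 2) - 73902 = (⅔)*(-2)*39 - 73902 = -52 - 73902 = -73954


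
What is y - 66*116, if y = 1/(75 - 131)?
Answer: -428737/56 ≈ -7656.0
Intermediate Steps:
y = -1/56 (y = 1/(-56) = -1/56 ≈ -0.017857)
y - 66*116 = -1/56 - 66*116 = -1/56 - 7656 = -428737/56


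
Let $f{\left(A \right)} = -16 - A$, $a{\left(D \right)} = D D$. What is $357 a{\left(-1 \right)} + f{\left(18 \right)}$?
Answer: $323$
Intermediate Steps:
$a{\left(D \right)} = D^{2}$
$357 a{\left(-1 \right)} + f{\left(18 \right)} = 357 \left(-1\right)^{2} - 34 = 357 \cdot 1 - 34 = 357 - 34 = 323$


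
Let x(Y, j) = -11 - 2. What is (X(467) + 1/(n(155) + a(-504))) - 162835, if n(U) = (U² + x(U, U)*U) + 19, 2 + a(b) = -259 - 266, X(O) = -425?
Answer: -3510416519/21502 ≈ -1.6326e+5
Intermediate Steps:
x(Y, j) = -13
a(b) = -527 (a(b) = -2 + (-259 - 266) = -2 - 525 = -527)
n(U) = 19 + U² - 13*U (n(U) = (U² - 13*U) + 19 = 19 + U² - 13*U)
(X(467) + 1/(n(155) + a(-504))) - 162835 = (-425 + 1/((19 + 155² - 13*155) - 527)) - 162835 = (-425 + 1/((19 + 24025 - 2015) - 527)) - 162835 = (-425 + 1/(22029 - 527)) - 162835 = (-425 + 1/21502) - 162835 = -9138349/21502 - 162835 = -3510416519/21502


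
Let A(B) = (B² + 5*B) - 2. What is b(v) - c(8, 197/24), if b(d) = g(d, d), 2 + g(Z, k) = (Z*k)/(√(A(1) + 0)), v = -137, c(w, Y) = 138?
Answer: 18489/2 ≈ 9244.5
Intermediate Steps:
A(B) = -2 + B² + 5*B
g(Z, k) = -2 + Z*k/2 (g(Z, k) = -2 + (Z*k)/(√((-2 + 1² + 5*1) + 0)) = -2 + (Z*k)/(√((-2 + 1 + 5) + 0)) = -2 + (Z*k)/(√(4 + 0)) = -2 + (Z*k)/(√4) = -2 + (Z*k)/2 = -2 + (Z*k)*(½) = -2 + Z*k/2)
b(d) = -2 + d²/2 (b(d) = -2 + d*d/2 = -2 + d²/2)
b(v) - c(8, 197/24) = (-2 + (½)*(-137)²) - 1*138 = (-2 + (½)*18769) - 138 = (-2 + 18769/2) - 138 = 18765/2 - 138 = 18489/2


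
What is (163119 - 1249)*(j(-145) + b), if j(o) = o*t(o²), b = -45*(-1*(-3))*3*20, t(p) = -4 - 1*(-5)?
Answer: -1334618150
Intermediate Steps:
t(p) = 1 (t(p) = -4 + 5 = 1)
b = -8100 (b = -135*3*20 = -45*9*20 = -405*20 = -8100)
j(o) = o (j(o) = o*1 = o)
(163119 - 1249)*(j(-145) + b) = (163119 - 1249)*(-145 - 8100) = 161870*(-8245) = -1334618150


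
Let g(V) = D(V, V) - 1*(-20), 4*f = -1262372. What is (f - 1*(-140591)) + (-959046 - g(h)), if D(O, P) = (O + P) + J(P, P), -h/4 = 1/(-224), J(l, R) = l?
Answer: -63507811/56 ≈ -1.1341e+6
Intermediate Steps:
f = -315593 (f = (1/4)*(-1262372) = -315593)
h = 1/56 (h = -4/(-224) = -4*(-1/224) = 1/56 ≈ 0.017857)
D(O, P) = O + 2*P (D(O, P) = (O + P) + P = O + 2*P)
g(V) = 20 + 3*V (g(V) = (V + 2*V) - 1*(-20) = 3*V + 20 = 20 + 3*V)
(f - 1*(-140591)) + (-959046 - g(h)) = (-315593 - 1*(-140591)) + (-959046 - (20 + 3*(1/56))) = (-315593 + 140591) + (-959046 - (20 + 3/56)) = -175002 + (-959046 - 1*1123/56) = -175002 + (-959046 - 1123/56) = -175002 - 53707699/56 = -63507811/56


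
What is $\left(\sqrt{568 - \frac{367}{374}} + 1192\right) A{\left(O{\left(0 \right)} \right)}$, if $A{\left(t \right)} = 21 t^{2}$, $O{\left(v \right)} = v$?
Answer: $0$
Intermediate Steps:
$\left(\sqrt{568 - \frac{367}{374}} + 1192\right) A{\left(O{\left(0 \right)} \right)} = \left(\sqrt{568 - \frac{367}{374}} + 1192\right) 21 \cdot 0^{2} = \left(\sqrt{568 - \frac{367}{374}} + 1192\right) 21 \cdot 0 = \left(\sqrt{568 - \frac{367}{374}} + 1192\right) 0 = \left(\sqrt{\frac{212065}{374}} + 1192\right) 0 = \left(\frac{\sqrt{79312310}}{374} + 1192\right) 0 = \left(1192 + \frac{\sqrt{79312310}}{374}\right) 0 = 0$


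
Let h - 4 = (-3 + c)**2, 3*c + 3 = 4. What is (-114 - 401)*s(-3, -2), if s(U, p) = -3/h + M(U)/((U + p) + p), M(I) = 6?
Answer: 81267/140 ≈ 580.48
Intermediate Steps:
c = 1/3 (c = -1 + (1/3)*4 = -1 + 4/3 = 1/3 ≈ 0.33333)
h = 100/9 (h = 4 + (-3 + 1/3)**2 = 4 + (-8/3)**2 = 4 + 64/9 = 100/9 ≈ 11.111)
s(U, p) = -27/100 + 6/(U + 2*p) (s(U, p) = -3/100/9 + 6/((U + p) + p) = -3*9/100 + 6/(U + 2*p) = -27/100 + 6/(U + 2*p))
(-114 - 401)*s(-3, -2) = (-114 - 401)*(3*(200 - 18*(-2) - 9*(-3))/(100*(-3 + 2*(-2)))) = -309*(200 + 36 + 27)/(20*(-3 - 4)) = -309*263/(20*(-7)) = -309*(-1)*263/(20*7) = -515*(-789/700) = 81267/140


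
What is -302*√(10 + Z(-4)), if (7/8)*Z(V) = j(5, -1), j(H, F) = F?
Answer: -302*√434/7 ≈ -898.78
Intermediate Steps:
Z(V) = -8/7 (Z(V) = (8/7)*(-1) = -8/7)
-302*√(10 + Z(-4)) = -302*√(10 - 8/7) = -302*√434/7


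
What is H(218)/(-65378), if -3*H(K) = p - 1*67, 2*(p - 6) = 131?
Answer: 3/130756 ≈ 2.2944e-5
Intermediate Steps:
p = 143/2 (p = 6 + (½)*131 = 6 + 131/2 = 143/2 ≈ 71.500)
H(K) = -3/2 (H(K) = -(143/2 - 1*67)/3 = -(143/2 - 67)/3 = -⅓*9/2 = -3/2)
H(218)/(-65378) = -3/2/(-65378) = -3/2*(-1/65378) = 3/130756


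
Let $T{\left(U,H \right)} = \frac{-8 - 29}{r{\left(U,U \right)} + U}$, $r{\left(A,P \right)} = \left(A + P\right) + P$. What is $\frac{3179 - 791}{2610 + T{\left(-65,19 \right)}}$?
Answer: $\frac{620880}{678637} \approx 0.91489$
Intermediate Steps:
$r{\left(A,P \right)} = A + 2 P$
$T{\left(U,H \right)} = - \frac{37}{4 U}$ ($T{\left(U,H \right)} = \frac{-8 - 29}{\left(U + 2 U\right) + U} = - \frac{37}{3 U + U} = - \frac{37}{4 U}$)
$\frac{3179 - 791}{2610 + T{\left(-65,19 \right)}} = \frac{3179 - 791}{2610 - \frac{37}{4 \left(-65\right)}} = \frac{2388}{2610 - - \frac{37}{260}} = \frac{2388}{2610 + \frac{37}{260}} = \frac{2388}{\frac{678637}{260}} = 2388 \cdot \frac{260}{678637} = \frac{620880}{678637}$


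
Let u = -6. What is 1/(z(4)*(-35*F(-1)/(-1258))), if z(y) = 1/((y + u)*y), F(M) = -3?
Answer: 10064/105 ≈ 95.848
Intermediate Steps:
z(y) = 1/(y*(-6 + y)) (z(y) = 1/((y - 6)*y) = 1/((-6 + y)*y) = 1/(y*(-6 + y)))
1/(z(4)*(-35*F(-1)/(-1258))) = 1/((1/(4*(-6 + 4)))*(-35*(-3)/(-1258))) = 1/(((¼)/(-2))*(105*(-1/1258))) = 1/(((¼)*(-½))*(-105/1258)) = 1/(-⅛*(-105/1258)) = 1/(105/10064) = 10064/105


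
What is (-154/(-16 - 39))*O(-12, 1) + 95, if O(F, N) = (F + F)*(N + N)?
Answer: -197/5 ≈ -39.400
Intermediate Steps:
O(F, N) = 4*F*N (O(F, N) = (2*F)*(2*N) = 4*F*N)
(-154/(-16 - 39))*O(-12, 1) + 95 = (-154/(-16 - 39))*(4*(-12)*1) + 95 = -154/(-55)*(-48) + 95 = -154*(-1/55)*(-48) + 95 = (14/5)*(-48) + 95 = -672/5 + 95 = -197/5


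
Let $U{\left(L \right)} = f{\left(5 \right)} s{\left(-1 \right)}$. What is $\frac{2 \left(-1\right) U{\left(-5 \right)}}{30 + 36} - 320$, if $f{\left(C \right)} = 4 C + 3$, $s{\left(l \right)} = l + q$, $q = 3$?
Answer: $- \frac{10606}{33} \approx -321.39$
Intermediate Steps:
$s{\left(l \right)} = 3 + l$ ($s{\left(l \right)} = l + 3 = 3 + l$)
$f{\left(C \right)} = 3 + 4 C$
$U{\left(L \right)} = 46$ ($U{\left(L \right)} = \left(3 + 4 \cdot 5\right) \left(3 - 1\right) = \left(3 + 20\right) 2 = 23 \cdot 2 = 46$)
$\frac{2 \left(-1\right) U{\left(-5 \right)}}{30 + 36} - 320 = \frac{2 \left(-1\right) 46}{30 + 36} - 320 = \frac{\left(-2\right) 46}{66} - 320 = \left(-92\right) \frac{1}{66} - 320 = - \frac{46}{33} - 320 = - \frac{10606}{33}$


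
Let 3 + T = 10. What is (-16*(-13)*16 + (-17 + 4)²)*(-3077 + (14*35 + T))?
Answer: -9022260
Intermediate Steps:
T = 7 (T = -3 + 10 = 7)
(-16*(-13)*16 + (-17 + 4)²)*(-3077 + (14*35 + T)) = (-16*(-13)*16 + (-17 + 4)²)*(-3077 + (14*35 + 7)) = (208*16 + (-13)²)*(-3077 + (490 + 7)) = (3328 + 169)*(-3077 + 497) = 3497*(-2580) = -9022260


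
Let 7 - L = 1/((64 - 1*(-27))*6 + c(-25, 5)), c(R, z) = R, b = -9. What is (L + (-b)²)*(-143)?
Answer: -6556121/521 ≈ -12584.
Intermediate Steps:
L = 3646/521 (L = 7 - 1/((64 - 1*(-27))*6 - 25) = 7 - 1/((64 + 27)*6 - 25) = 7 - 1/(91*6 - 25) = 7 - 1/(546 - 25) = 7 - 1/521 = 3646/521 ≈ 6.9981)
(L + (-b)²)*(-143) = (3646/521 + (-1*(-9))²)*(-143) = (3646/521 + 9²)*(-143) = (3646/521 + 81)*(-143) = (45847/521)*(-143) = -6556121/521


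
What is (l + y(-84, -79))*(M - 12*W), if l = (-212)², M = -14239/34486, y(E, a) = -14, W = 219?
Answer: -2036305036855/17243 ≈ -1.1809e+8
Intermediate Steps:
M = -14239/34486 (M = -14239*1/34486 = -14239/34486 ≈ -0.41289)
l = 44944
(l + y(-84, -79))*(M - 12*W) = (44944 - 14)*(-14239/34486 - 12*219) = 44930*(-14239/34486 - 2628) = 44930*(-90643447/34486) = -2036305036855/17243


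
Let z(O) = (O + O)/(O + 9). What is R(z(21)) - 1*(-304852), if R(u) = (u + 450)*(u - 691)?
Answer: -160836/25 ≈ -6433.4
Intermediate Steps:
z(O) = 2*O/(9 + O) (z(O) = (2*O)/(9 + O) = 2*O/(9 + O))
R(u) = (-691 + u)*(450 + u) (R(u) = (450 + u)*(-691 + u) = (-691 + u)*(450 + u))
R(z(21)) - 1*(-304852) = (-310950 + (2*21/(9 + 21))² - 482*21/(9 + 21)) - 1*(-304852) = (-310950 + (2*21/30)² - 482*21/30) + 304852 = (-310950 + (2*21*(1/30))² - 482*21/30) + 304852 = (-310950 + (7/5)² - 241*7/5) + 304852 = (-310950 + 49/25 - 1687/5) + 304852 = -7782136/25 + 304852 = -160836/25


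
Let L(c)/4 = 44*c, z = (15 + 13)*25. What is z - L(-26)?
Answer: 5276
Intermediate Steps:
z = 700 (z = 28*25 = 700)
L(c) = 176*c (L(c) = 4*(44*c) = 176*c)
z - L(-26) = 700 - 176*(-26) = 700 - 1*(-4576) = 700 + 4576 = 5276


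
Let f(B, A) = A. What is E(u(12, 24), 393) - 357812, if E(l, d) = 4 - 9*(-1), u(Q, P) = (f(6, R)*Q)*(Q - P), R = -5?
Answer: -357799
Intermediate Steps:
u(Q, P) = -5*Q*(Q - P) (u(Q, P) = (-5*Q)*(Q - P) = -5*Q*(Q - P))
E(l, d) = 13 (E(l, d) = 4 + 9 = 13)
E(u(12, 24), 393) - 357812 = 13 - 357812 = -357799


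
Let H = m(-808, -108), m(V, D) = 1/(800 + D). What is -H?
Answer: -1/692 ≈ -0.0014451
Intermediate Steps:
H = 1/692 (H = 1/(800 - 108) = 1/692 ≈ 0.0014451)
-H = -1*1/692 = -1/692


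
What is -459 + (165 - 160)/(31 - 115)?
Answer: -38561/84 ≈ -459.06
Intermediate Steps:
-459 + (165 - 160)/(31 - 115) = -459 + 5/(-84) = -459 + 5*(-1/84) = -459 - 5/84 = -38561/84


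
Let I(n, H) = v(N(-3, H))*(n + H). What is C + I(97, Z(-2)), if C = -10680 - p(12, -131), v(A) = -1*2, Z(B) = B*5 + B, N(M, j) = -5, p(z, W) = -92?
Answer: -10758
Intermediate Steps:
Z(B) = 6*B (Z(B) = 5*B + B = 6*B)
v(A) = -2
I(n, H) = -2*H - 2*n (I(n, H) = -2*(n + H) = -2*(H + n) = -2*H - 2*n)
C = -10588 (C = -10680 - 1*(-92) = -10680 + 92 = -10588)
C + I(97, Z(-2)) = -10588 + (-12*(-2) - 2*97) = -10588 + (-2*(-12) - 194) = -10588 + (24 - 194) = -10588 - 170 = -10758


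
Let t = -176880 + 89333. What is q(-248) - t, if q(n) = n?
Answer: 87299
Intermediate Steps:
t = -87547
q(-248) - t = -248 - 1*(-87547) = -248 + 87547 = 87299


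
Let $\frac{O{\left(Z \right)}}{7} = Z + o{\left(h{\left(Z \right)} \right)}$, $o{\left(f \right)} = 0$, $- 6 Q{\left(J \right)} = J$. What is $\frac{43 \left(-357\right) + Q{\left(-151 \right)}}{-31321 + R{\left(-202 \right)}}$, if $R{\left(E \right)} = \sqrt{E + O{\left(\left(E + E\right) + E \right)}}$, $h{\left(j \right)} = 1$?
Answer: $\frac{576024511}{1177211382} + \frac{18391 i \sqrt{1111}}{588605691} \approx 0.48931 + 0.0010414 i$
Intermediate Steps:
$Q{\left(J \right)} = - \frac{J}{6}$
$O{\left(Z \right)} = 7 Z$ ($O{\left(Z \right)} = 7 \left(Z + 0\right) = 7 Z$)
$R{\left(E \right)} = \sqrt{22} \sqrt{E}$ ($R{\left(E \right)} = \sqrt{E + 7 \left(\left(E + E\right) + E\right)} = \sqrt{E + 7 \left(2 E + E\right)} = \sqrt{E + 7 \cdot 3 E} = \sqrt{E + 21 E} = \sqrt{22 E} = \sqrt{22} \sqrt{E}$)
$\frac{43 \left(-357\right) + Q{\left(-151 \right)}}{-31321 + R{\left(-202 \right)}} = \frac{43 \left(-357\right) - - \frac{151}{6}}{-31321 + \sqrt{22} \sqrt{-202}} = \frac{-15351 + \frac{151}{6}}{-31321 + \sqrt{22} i \sqrt{202}} = - \frac{91955}{6 \left(-31321 + 2 i \sqrt{1111}\right)}$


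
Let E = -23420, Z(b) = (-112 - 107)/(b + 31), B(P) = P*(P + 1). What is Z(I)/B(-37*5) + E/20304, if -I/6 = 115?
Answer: -32835089039/28466664840 ≈ -1.1535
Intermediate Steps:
I = -690 (I = -6*115 = -690)
B(P) = P*(1 + P)
Z(b) = -219/(31 + b)
Z(I)/B(-37*5) + E/20304 = (-219/(31 - 690))/(((-37*5)*(1 - 37*5))) - 23420/20304 = (-219/(-659))/((-185*(1 - 185))) - 23420*1/20304 = (-219*(-1/659))/((-185*(-184))) - 5855/5076 = (219/659)/34040 - 5855/5076 = (219/659)*(1/34040) - 5855/5076 = 219/22432360 - 5855/5076 = -32835089039/28466664840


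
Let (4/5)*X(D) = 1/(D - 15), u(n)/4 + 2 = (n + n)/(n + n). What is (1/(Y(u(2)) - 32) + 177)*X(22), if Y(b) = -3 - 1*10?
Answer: 1991/63 ≈ 31.603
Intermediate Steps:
u(n) = -4 (u(n) = -8 + 4*((n + n)/(n + n)) = -8 + 4*((2*n)/((2*n))) = -8 + 4*((2*n)*(1/(2*n))) = -8 + 4*1 = -8 + 4 = -4)
Y(b) = -13 (Y(b) = -3 - 10 = -13)
X(D) = 5/(4*(-15 + D)) (X(D) = 5/(4*(D - 15)) = 5/(4*(-15 + D)))
(1/(Y(u(2)) - 32) + 177)*X(22) = (1/(-13 - 32) + 177)*(5/(4*(-15 + 22))) = (1/(-45) + 177)*((5/4)/7) = (-1/45 + 177)*((5/4)*(⅐)) = (7964/45)*(5/28) = 1991/63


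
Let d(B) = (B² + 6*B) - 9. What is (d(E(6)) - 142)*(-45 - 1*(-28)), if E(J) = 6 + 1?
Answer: 1020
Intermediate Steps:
E(J) = 7
d(B) = -9 + B² + 6*B
(d(E(6)) - 142)*(-45 - 1*(-28)) = ((-9 + 7² + 6*7) - 142)*(-45 - 1*(-28)) = ((-9 + 49 + 42) - 142)*(-45 + 28) = (82 - 142)*(-17) = -60*(-17) = 1020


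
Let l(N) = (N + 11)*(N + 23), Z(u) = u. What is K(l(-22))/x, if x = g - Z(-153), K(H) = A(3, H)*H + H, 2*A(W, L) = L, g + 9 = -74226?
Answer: -33/49388 ≈ -0.00066818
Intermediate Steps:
g = -74235 (g = -9 - 74226 = -74235)
A(W, L) = L/2
l(N) = (11 + N)*(23 + N)
K(H) = H + H²/2 (K(H) = (H/2)*H + H = H²/2 + H = H + H²/2)
x = -74082 (x = -74235 - 1*(-153) = -74235 + 153 = -74082)
K(l(-22))/x = ((253 + (-22)² + 34*(-22))*(2 + (253 + (-22)² + 34*(-22)))/2)/(-74082) = ((253 + 484 - 748)*(2 + (253 + 484 - 748))/2)*(-1/74082) = ((½)*(-11)*(2 - 11))*(-1/74082) = ((½)*(-11)*(-9))*(-1/74082) = (99/2)*(-1/74082) = -33/49388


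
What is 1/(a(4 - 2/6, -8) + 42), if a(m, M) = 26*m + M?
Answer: 3/388 ≈ 0.0077320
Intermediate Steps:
a(m, M) = M + 26*m
1/(a(4 - 2/6, -8) + 42) = 1/((-8 + 26*(4 - 2/6)) + 42) = 1/((-8 + 26*(4 - 2*1/6)) + 42) = 1/((-8 + 26*(4 - 1/3)) + 42) = 1/((-8 + 26*(11/3)) + 42) = 1/((-8 + 286/3) + 42) = 1/(262/3 + 42) = 1/(388/3) = 3/388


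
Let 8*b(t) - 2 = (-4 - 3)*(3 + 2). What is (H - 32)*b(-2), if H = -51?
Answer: 2739/8 ≈ 342.38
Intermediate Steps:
b(t) = -33/8 (b(t) = 1/4 + ((-4 - 3)*(3 + 2))/8 = 1/4 + (-7*5)/8 = 1/4 + (1/8)*(-35) = 1/4 - 35/8 = -33/8)
(H - 32)*b(-2) = (-51 - 32)*(-33/8) = -83*(-33/8) = 2739/8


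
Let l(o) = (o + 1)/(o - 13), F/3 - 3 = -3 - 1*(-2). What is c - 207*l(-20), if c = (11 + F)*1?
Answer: -1124/11 ≈ -102.18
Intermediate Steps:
F = 6 (F = 9 + 3*(-3 - 1*(-2)) = 9 + 3*(-3 + 2) = 9 + 3*(-1) = 9 - 3 = 6)
l(o) = (1 + o)/(-13 + o)
c = 17 (c = (11 + 6)*1 = 17*1 = 17)
c - 207*l(-20) = 17 - 207*(1 - 20)/(-13 - 20) = 17 - 207*(-19)/(-33) = 17 - (-69)*(-19)/11 = 17 - 207*19/33 = 17 - 1311/11 = -1124/11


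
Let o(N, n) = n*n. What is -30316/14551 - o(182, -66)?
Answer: -63414472/14551 ≈ -4358.1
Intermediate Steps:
o(N, n) = n²
-30316/14551 - o(182, -66) = -30316/14551 - 1*(-66)² = -30316*1/14551 - 1*4356 = -30316/14551 - 4356 = -63414472/14551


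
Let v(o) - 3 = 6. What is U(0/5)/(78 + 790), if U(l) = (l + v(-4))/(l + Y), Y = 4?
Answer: 9/3472 ≈ 0.0025922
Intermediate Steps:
v(o) = 9 (v(o) = 3 + 6 = 9)
U(l) = (9 + l)/(4 + l) (U(l) = (l + 9)/(l + 4) = (9 + l)/(4 + l))
U(0/5)/(78 + 790) = ((9 + 0/5)/(4 + 0/5))/(78 + 790) = ((9 + 0*(⅕))/(4 + 0*(⅕)))/868 = ((9 + 0)/(4 + 0))*(1/868) = (9/4)*(1/868) = 9/3472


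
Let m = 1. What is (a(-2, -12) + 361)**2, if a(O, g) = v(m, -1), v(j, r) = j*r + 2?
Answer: 131044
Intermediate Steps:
v(j, r) = 2 + j*r
a(O, g) = 1 (a(O, g) = 2 + 1*(-1) = 2 - 1 = 1)
(a(-2, -12) + 361)**2 = (1 + 361)**2 = 362**2 = 131044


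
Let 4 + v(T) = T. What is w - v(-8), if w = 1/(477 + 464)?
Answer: 11293/941 ≈ 12.001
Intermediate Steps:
v(T) = -4 + T
w = 1/941 ≈ 0.0010627
w - v(-8) = 1/941 - (-4 - 8) = 1/941 - 1*(-12) = 1/941 + 12 = 11293/941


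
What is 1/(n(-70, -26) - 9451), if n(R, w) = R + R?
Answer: -1/9591 ≈ -0.00010426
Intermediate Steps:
n(R, w) = 2*R
1/(n(-70, -26) - 9451) = 1/(2*(-70) - 9451) = 1/(-140 - 9451) = 1/(-9591) = -1/9591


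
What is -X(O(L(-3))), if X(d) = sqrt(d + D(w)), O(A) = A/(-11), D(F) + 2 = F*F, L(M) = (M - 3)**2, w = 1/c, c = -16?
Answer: -I*sqrt(163207)/176 ≈ -2.2954*I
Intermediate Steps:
w = -1/16 (w = 1/(-16) = -1/16 ≈ -0.062500)
L(M) = (-3 + M)**2
D(F) = -2 + F**2 (D(F) = -2 + F*F = -2 + F**2)
O(A) = -A/11 (O(A) = A*(-1/11) = -A/11)
X(d) = sqrt(-511/256 + d) (X(d) = sqrt(d + (-2 + (-1/16)**2)) = sqrt(d + (-2 + 1/256)) = sqrt(d - 511/256) = sqrt(-511/256 + d))
-X(O(L(-3))) = -sqrt(-511 + 256*(-(-3 - 3)**2/11))/16 = -sqrt(-511 + 256*(-1/11*(-6)**2))/16 = -sqrt(-511 + 256*(-1/11*36))/16 = -sqrt(-511 + 256*(-36/11))/16 = -sqrt(-511 - 9216/11)/16 = -sqrt(-14837/11)/16 = -I*sqrt(163207)/11/16 = -I*sqrt(163207)/176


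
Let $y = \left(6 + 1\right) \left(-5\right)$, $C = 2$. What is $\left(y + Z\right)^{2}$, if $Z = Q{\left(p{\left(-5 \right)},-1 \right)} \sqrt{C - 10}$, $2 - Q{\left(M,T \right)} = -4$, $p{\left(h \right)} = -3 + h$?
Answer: $937 - 840 i \sqrt{2} \approx 937.0 - 1187.9 i$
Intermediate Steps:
$Q{\left(M,T \right)} = 6$ ($Q{\left(M,T \right)} = 2 - -4 = 2 + 4 = 6$)
$y = -35$ ($y = 7 \left(-5\right) = -35$)
$Z = 12 i \sqrt{2}$ ($Z = 6 \sqrt{2 - 10} = 6 \sqrt{-8} = 6 \cdot 2 i \sqrt{2} = 12 i \sqrt{2} \approx 16.971 i$)
$\left(y + Z\right)^{2} = \left(-35 + 12 i \sqrt{2}\right)^{2}$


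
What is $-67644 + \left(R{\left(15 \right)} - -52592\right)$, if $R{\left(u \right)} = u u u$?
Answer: $-11677$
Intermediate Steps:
$R{\left(u \right)} = u^{3}$ ($R{\left(u \right)} = u^{2} u = u^{3}$)
$-67644 + \left(R{\left(15 \right)} - -52592\right) = -67644 + \left(15^{3} - -52592\right) = -67644 + \left(3375 + 52592\right) = -67644 + 55967 = -11677$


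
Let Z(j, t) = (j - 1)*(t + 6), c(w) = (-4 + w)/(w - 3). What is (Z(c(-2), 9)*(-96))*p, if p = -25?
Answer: 7200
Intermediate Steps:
c(w) = (-4 + w)/(-3 + w)
Z(j, t) = (-1 + j)*(6 + t)
(Z(c(-2), 9)*(-96))*p = ((-6 - 1*9 + 6*((-4 - 2)/(-3 - 2)) + ((-4 - 2)/(-3 - 2))*9)*(-96))*(-25) = ((-6 - 9 + 6*(-6/(-5)) + (-6/(-5))*9)*(-96))*(-25) = ((-6 - 9 + 6*(-⅕*(-6)) - ⅕*(-6)*9)*(-96))*(-25) = ((-6 - 9 + 6*(6/5) + (6/5)*9)*(-96))*(-25) = ((-6 - 9 + 36/5 + 54/5)*(-96))*(-25) = (3*(-96))*(-25) = -288*(-25) = 7200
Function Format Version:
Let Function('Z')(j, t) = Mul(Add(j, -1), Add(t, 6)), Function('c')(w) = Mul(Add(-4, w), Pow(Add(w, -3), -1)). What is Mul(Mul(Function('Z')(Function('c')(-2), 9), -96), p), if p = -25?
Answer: 7200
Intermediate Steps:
Function('c')(w) = Mul(Pow(Add(-3, w), -1), Add(-4, w)) (Function('c')(w) = Mul(Add(-4, w), Pow(Add(-3, w), -1)) = Mul(Pow(Add(-3, w), -1), Add(-4, w)))
Function('Z')(j, t) = Mul(Add(-1, j), Add(6, t))
Mul(Mul(Function('Z')(Function('c')(-2), 9), -96), p) = Mul(Mul(Add(-6, Mul(-1, 9), Mul(6, Mul(Pow(Add(-3, -2), -1), Add(-4, -2))), Mul(Mul(Pow(Add(-3, -2), -1), Add(-4, -2)), 9)), -96), -25) = Mul(Mul(Add(-6, -9, Mul(6, Mul(Pow(-5, -1), -6)), Mul(Mul(Pow(-5, -1), -6), 9)), -96), -25) = Mul(Mul(Add(-6, -9, Mul(6, Mul(Rational(-1, 5), -6)), Mul(Mul(Rational(-1, 5), -6), 9)), -96), -25) = Mul(Mul(Add(-6, -9, Mul(6, Rational(6, 5)), Mul(Rational(6, 5), 9)), -96), -25) = Mul(Mul(Add(-6, -9, Rational(36, 5), Rational(54, 5)), -96), -25) = Mul(Mul(3, -96), -25) = Mul(-288, -25) = 7200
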